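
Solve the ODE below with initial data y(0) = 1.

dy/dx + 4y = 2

General solution: y = 1/2 + Ce^(-4x)
Applying y(0) = 1: C = 1 - 1/2 = 1/2
Particular solution: y = 1/2 + (1/2)e^(-4x)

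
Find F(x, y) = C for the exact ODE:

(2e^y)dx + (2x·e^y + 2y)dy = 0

Verify exactness: ∂M/∂y = ∂N/∂x ✓
Find F(x,y) such that ∂F/∂x = M, ∂F/∂y = N
Solution: 2x·e^y + y² = C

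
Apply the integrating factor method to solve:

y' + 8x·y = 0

Using integrating factor method:

General solution: y = Ce^(-4x^2)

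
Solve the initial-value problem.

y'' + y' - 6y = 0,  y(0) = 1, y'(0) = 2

General solution: y = C₁e^(2x) + C₂e^(-3x)
Applying ICs: C₁ = 1, C₂ = 0
Particular solution: y = e^(2x)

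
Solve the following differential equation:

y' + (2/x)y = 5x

Using integrating factor method:

General solution: y = (5/4)x^2 + Cx^(-2)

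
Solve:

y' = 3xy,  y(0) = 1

General solution: y = Ce^(3x²/2)
Applying IC y(0) = 1:
Particular solution: y = e^(3x²/2)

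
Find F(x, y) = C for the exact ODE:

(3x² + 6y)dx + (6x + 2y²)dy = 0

Verify exactness: ∂M/∂y = ∂N/∂x ✓
Find F(x,y) such that ∂F/∂x = M, ∂F/∂y = N
Solution: x³ + 6xy + 2y³/3 = C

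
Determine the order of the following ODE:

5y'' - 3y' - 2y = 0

The order is 2 (highest derivative is of order 2).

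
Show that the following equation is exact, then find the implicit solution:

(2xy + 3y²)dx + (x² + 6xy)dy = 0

Verify exactness: ∂M/∂y = ∂N/∂x ✓
Find F(x,y) such that ∂F/∂x = M, ∂F/∂y = N
Solution: x²y + 3xy² = C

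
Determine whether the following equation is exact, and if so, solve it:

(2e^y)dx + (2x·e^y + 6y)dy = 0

Verify exactness: ∂M/∂y = ∂N/∂x ✓
Find F(x,y) such that ∂F/∂x = M, ∂F/∂y = N
Solution: 2x·e^y + 3y² = C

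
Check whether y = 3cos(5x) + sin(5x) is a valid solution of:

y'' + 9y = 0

Verification:
y'' = -75cos(5x) - 25sin(5x)
y'' + 9y ≠ 0 (frequency mismatch: got 25 instead of 9)

No, it is not a solution.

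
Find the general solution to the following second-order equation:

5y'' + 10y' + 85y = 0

Characteristic equation: 5r² + 10r + 85 = 0
Divide by 5: r² + 2r + 17 = 0
Roots: r = -1 ± 4i (complex conjugates)
General solution: y = e^(-x)(C₁cos(4x) + C₂sin(4x))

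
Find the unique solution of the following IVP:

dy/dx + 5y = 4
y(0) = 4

General solution: y = 4/5 + Ce^(-5x)
Applying y(0) = 4: C = 4 - 4/5 = 16/5
Particular solution: y = 4/5 + (16/5)e^(-5x)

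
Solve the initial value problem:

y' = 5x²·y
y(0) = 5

General solution: y = Ce^(5x³/3)
Applying IC y(0) = 5:
Particular solution: y = 5e^(5x³/3)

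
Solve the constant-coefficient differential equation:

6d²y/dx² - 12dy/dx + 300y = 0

Characteristic equation: 6r² - 12r + 300 = 0
Divide by 6: r² - 2r + 50 = 0
Roots: r = 1 ± 7i (complex conjugates)
General solution: y = e^x(C₁cos(7x) + C₂sin(7x))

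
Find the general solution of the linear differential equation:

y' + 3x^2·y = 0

Using integrating factor method:

General solution: y = Ce^(-x^3)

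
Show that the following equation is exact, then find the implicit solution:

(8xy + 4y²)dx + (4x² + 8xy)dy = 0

Verify exactness: ∂M/∂y = ∂N/∂x ✓
Find F(x,y) such that ∂F/∂x = M, ∂F/∂y = N
Solution: 4x²y + 4xy² = C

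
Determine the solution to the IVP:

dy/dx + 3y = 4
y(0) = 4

General solution: y = 4/3 + Ce^(-3x)
Applying y(0) = 4: C = 4 - 4/3 = 8/3
Particular solution: y = 4/3 + (8/3)e^(-3x)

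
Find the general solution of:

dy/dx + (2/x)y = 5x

Using integrating factor method:

General solution: y = (5/4)x^2 + Cx^(-2)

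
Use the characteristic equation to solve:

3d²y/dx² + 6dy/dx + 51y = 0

Characteristic equation: 3r² + 6r + 51 = 0
Divide by 3: r² + 2r + 17 = 0
Roots: r = -1 ± 4i (complex conjugates)
General solution: y = e^(-x)(C₁cos(4x) + C₂sin(4x))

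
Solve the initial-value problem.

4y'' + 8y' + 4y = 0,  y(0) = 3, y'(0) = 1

General solution: y = (C₁ + C₂x)e^(-x)
Repeated root r = -1
Applying ICs: C₁ = 3, C₂ = 4
Particular solution: y = (3 + 4x)e^(-x)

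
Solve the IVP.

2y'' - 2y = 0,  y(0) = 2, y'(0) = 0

General solution: y = C₁e^x + C₂e^(-x)
Applying ICs: C₁ = 1, C₂ = 1
Particular solution: y = e^x + e^(-x)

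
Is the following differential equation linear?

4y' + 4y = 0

Yes. Linear (y and its derivatives appear to the first power only, no products of y terms)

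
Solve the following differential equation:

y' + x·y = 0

Using integrating factor method:

General solution: y = Ce^(-x^2/2)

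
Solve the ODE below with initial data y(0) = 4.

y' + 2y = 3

General solution: y = 3/2 + Ce^(-2x)
Applying y(0) = 4: C = 4 - 3/2 = 5/2
Particular solution: y = 3/2 + (5/2)e^(-2x)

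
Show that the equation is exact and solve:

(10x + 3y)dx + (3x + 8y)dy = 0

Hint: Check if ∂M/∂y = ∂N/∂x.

Verify exactness: ∂M/∂y = ∂N/∂x ✓
Find F(x,y) such that ∂F/∂x = M, ∂F/∂y = N
Solution: 5x² + 3xy + 4y² = C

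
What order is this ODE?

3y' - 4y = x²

The order is 1 (highest derivative is of order 1).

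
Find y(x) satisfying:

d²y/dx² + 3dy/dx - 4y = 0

Characteristic equation: r² + 3r - 4 = 0
Roots: r = 1, -4 (distinct real)
General solution: y = C₁e^x + C₂e^(-4x)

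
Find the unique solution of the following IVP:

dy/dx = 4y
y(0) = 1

General solution: y = Ce^(4x)
Applying IC y(0) = 1:
Particular solution: y = e^(4x)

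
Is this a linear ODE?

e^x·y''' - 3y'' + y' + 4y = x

Yes. Linear (y and its derivatives appear to the first power only, no products of y terms)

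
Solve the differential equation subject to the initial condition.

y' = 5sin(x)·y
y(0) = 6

General solution: y = Ce^(-5cos(x))
Applying IC y(0) = 6:
Particular solution: y = 6e^(5(1-cos(x)))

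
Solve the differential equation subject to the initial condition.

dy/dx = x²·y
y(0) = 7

General solution: y = Ce^(x³/3)
Applying IC y(0) = 7:
Particular solution: y = 7e^(x³/3)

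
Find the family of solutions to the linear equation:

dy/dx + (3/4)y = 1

Using integrating factor method:

General solution: y = 4/3 + Ce^(-3x/4)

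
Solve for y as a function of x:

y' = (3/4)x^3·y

Separating variables and integrating:
ln|y| = 3x^4/16 + C

General solution: y = Ce^(3x^4/16)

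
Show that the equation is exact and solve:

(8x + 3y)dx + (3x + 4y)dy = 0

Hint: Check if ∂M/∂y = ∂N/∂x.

Verify exactness: ∂M/∂y = ∂N/∂x ✓
Find F(x,y) such that ∂F/∂x = M, ∂F/∂y = N
Solution: 4x² + 3xy + 2y² = C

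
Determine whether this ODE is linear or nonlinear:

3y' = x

Linear (y and its derivatives appear to the first power only, no products of y terms)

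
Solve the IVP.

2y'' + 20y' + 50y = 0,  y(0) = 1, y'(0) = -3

General solution: y = (C₁ + C₂x)e^(-5x)
Repeated root r = -5
Applying ICs: C₁ = 1, C₂ = 2
Particular solution: y = (1 + 2x)e^(-5x)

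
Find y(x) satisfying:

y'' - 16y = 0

Characteristic equation: r² - 16 = 0
Roots: r = 4, -4 (distinct real)
General solution: y = C₁e^(4x) + C₂e^(-4x)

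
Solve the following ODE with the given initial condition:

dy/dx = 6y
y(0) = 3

General solution: y = Ce^(6x)
Applying IC y(0) = 3:
Particular solution: y = 3e^(6x)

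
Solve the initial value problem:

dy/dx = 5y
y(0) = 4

General solution: y = Ce^(5x)
Applying IC y(0) = 4:
Particular solution: y = 4e^(5x)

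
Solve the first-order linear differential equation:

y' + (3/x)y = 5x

Using integrating factor method:

General solution: y = x^2 + Cx^(-3)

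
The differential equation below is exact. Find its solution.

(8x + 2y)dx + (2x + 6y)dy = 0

Verify exactness: ∂M/∂y = ∂N/∂x ✓
Find F(x,y) such that ∂F/∂x = M, ∂F/∂y = N
Solution: 4x² + 2xy + 3y² = C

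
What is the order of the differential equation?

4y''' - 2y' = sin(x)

The order is 3 (highest derivative is of order 3).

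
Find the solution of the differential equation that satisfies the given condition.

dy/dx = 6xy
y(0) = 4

General solution: y = Ce^(3x²)
Applying IC y(0) = 4:
Particular solution: y = 4e^(3x²)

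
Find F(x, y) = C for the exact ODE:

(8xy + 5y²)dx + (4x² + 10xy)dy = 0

Verify exactness: ∂M/∂y = ∂N/∂x ✓
Find F(x,y) such that ∂F/∂x = M, ∂F/∂y = N
Solution: 4x²y + 5xy² = C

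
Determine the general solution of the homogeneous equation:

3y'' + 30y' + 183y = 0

Characteristic equation: 3r² + 30r + 183 = 0
Divide by 3: r² + 10r + 61 = 0
Roots: r = -5 ± 6i (complex conjugates)
General solution: y = e^(-5x)(C₁cos(6x) + C₂sin(6x))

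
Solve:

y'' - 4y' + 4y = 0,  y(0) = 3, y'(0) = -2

General solution: y = (C₁ + C₂x)e^(2x)
Repeated root r = 2
Applying ICs: C₁ = 3, C₂ = -8
Particular solution: y = (3 - 8x)e^(2x)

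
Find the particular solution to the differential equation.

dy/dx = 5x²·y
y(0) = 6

General solution: y = Ce^(5x³/3)
Applying IC y(0) = 6:
Particular solution: y = 6e^(5x³/3)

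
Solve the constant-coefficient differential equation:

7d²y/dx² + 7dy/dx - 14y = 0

Characteristic equation: 7r² + 7r - 14 = 0
Divide by 7: r² + r - 2 = 0
Roots: r = 1, -2 (distinct real)
General solution: y = C₁e^x + C₂e^(-2x)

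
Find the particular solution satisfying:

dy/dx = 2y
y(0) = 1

General solution: y = Ce^(2x)
Applying IC y(0) = 1:
Particular solution: y = e^(2x)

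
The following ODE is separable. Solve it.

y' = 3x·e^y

Separating variables and integrating:
-e^(-y) = 3x²/2 + C

General solution: y = -ln(C - 3x²/2)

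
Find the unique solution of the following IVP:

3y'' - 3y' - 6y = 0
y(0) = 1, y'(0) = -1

General solution: y = C₁e^(2x) + C₂e^(-x)
Applying ICs: C₁ = 0, C₂ = 1
Particular solution: y = e^(-x)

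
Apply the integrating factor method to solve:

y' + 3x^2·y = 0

Using integrating factor method:

General solution: y = Ce^(-x^3)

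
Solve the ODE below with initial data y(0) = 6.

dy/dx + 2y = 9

General solution: y = 9/2 + Ce^(-2x)
Applying y(0) = 6: C = 6 - 9/2 = 3/2
Particular solution: y = 9/2 + (3/2)e^(-2x)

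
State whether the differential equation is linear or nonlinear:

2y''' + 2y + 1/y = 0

Nonlinear (1/y term)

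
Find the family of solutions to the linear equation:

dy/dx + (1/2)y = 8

Using integrating factor method:

General solution: y = 16 + Ce^(-x/2)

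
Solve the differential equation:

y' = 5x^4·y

Separating variables and integrating:
ln|y| = x^5 + C

General solution: y = Ce^(x^5)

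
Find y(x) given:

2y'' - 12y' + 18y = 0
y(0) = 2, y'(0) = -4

General solution: y = (C₁ + C₂x)e^(3x)
Repeated root r = 3
Applying ICs: C₁ = 2, C₂ = -10
Particular solution: y = (2 - 10x)e^(3x)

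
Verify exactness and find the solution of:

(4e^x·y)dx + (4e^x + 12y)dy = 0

Verify exactness: ∂M/∂y = ∂N/∂x ✓
Find F(x,y) such that ∂F/∂x = M, ∂F/∂y = N
Solution: 4e^x·y + 6y² = C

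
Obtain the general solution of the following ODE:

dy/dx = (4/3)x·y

Separating variables and integrating:
ln|y| = 2x^2/3 + C

General solution: y = Ce^(2x^2/3)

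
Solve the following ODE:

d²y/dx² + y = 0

Characteristic equation: r² + 1 = 0
Roots: r = ±i (complex conjugates)
General solution: y = C₁cos(x) + C₂sin(x)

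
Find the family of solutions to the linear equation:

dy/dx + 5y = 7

Using integrating factor method:

General solution: y = 7/5 + Ce^(-5x)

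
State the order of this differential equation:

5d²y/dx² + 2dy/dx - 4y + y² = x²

The order is 2 (highest derivative is of order 2).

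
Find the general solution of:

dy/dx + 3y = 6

Using integrating factor method:

General solution: y = 2 + Ce^(-3x)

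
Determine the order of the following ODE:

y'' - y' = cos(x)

The order is 2 (highest derivative is of order 2).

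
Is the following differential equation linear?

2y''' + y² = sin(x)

No. Nonlinear (y² term)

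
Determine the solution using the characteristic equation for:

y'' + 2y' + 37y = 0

Characteristic equation: r² + 2r + 37 = 0
Roots: r = -1 ± 6i (complex conjugates)
General solution: y = e^(-x)(C₁cos(6x) + C₂sin(6x))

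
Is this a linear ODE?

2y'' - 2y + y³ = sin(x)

No. Nonlinear (y³ term)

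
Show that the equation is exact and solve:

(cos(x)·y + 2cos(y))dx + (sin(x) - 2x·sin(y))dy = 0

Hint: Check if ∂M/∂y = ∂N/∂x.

Verify exactness: ∂M/∂y = ∂N/∂x ✓
Find F(x,y) such that ∂F/∂x = M, ∂F/∂y = N
Solution: sin(x)·y + 2x·cos(y) = C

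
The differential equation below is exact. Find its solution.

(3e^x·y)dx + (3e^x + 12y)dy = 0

Verify exactness: ∂M/∂y = ∂N/∂x ✓
Find F(x,y) such that ∂F/∂x = M, ∂F/∂y = N
Solution: 3e^x·y + 6y² = C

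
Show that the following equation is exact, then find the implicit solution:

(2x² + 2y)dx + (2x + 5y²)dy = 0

Verify exactness: ∂M/∂y = ∂N/∂x ✓
Find F(x,y) such that ∂F/∂x = M, ∂F/∂y = N
Solution: 2x³/3 + 2xy + 5y³/3 = C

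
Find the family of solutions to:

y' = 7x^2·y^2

Separating variables and integrating:
-1/y = 7x^3/3 + C

General solution: y^-1 = (-7/3)x^3 + C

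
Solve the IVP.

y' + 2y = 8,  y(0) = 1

General solution: y = 4 + Ce^(-2x)
Applying y(0) = 1: C = 1 - 4 = -3
Particular solution: y = 4 - 3e^(-2x)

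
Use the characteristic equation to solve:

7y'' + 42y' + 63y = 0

Characteristic equation: 7r² + 42r + 63 = 0
Divide by 7: r² + 6r + 9 = 0
Factored: (r + 3)² = 0
Repeated root: r = -3
General solution: y = (C₁ + C₂x)e^(-3x)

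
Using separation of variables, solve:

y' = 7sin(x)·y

Separating variables and integrating:
ln|y| = -7cos(x) + C

General solution: y = Ce^(-7cos(x))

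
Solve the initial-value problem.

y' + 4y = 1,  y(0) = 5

General solution: y = 1/4 + Ce^(-4x)
Applying y(0) = 5: C = 5 - 1/4 = 19/4
Particular solution: y = 1/4 + (19/4)e^(-4x)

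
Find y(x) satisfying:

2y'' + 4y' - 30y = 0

Characteristic equation: 2r² + 4r - 30 = 0
Divide by 2: r² + 2r - 15 = 0
Roots: r = 3, -5 (distinct real)
General solution: y = C₁e^(3x) + C₂e^(-5x)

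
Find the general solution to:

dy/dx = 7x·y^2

Separating variables and integrating:
-1/y = 7x^2/2 + C

General solution: y^-1 = (-7/2)x^2 + C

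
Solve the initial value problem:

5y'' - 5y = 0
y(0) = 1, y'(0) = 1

General solution: y = C₁e^x + C₂e^(-x)
Applying ICs: C₁ = 1, C₂ = 0
Particular solution: y = e^x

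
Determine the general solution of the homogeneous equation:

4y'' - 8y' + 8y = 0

Characteristic equation: 4r² - 8r + 8 = 0
Divide by 4: r² - 2r + 2 = 0
Roots: r = 1 ± i (complex conjugates)
General solution: y = e^x(C₁cos(x) + C₂sin(x))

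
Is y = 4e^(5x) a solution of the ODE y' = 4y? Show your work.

Verification:
y = 4e^(5x)
y' = 20e^(5x)
But 4y = 16e^(5x)
y' ≠ 4y — the derivative does not match

No, it is not a solution.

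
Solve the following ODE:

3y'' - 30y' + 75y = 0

Characteristic equation: 3r² - 30r + 75 = 0
Divide by 3: r² - 10r + 25 = 0
Factored: (r - 5)² = 0
Repeated root: r = 5
General solution: y = (C₁ + C₂x)e^(5x)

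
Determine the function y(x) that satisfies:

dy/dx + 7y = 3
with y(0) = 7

General solution: y = 3/7 + Ce^(-7x)
Applying y(0) = 7: C = 7 - 3/7 = 46/7
Particular solution: y = 3/7 + (46/7)e^(-7x)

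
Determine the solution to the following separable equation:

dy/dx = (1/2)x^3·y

Separating variables and integrating:
ln|y| = x^4/8 + C

General solution: y = Ce^(x^4/8)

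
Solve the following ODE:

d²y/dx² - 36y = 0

Characteristic equation: r² - 36 = 0
Roots: r = 6, -6 (distinct real)
General solution: y = C₁e^(6x) + C₂e^(-6x)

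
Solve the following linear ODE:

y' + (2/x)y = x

Using integrating factor method:

General solution: y = (1/4)x^2 + Cx^(-2)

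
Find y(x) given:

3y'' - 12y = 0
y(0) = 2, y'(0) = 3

General solution: y = C₁e^(2x) + C₂e^(-2x)
Applying ICs: C₁ = 7/4, C₂ = 1/4
Particular solution: y = (7/4)e^(2x) + (1/4)e^(-2x)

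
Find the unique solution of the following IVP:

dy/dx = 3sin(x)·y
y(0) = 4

General solution: y = Ce^(-3cos(x))
Applying IC y(0) = 4:
Particular solution: y = 4e^(3(1-cos(x)))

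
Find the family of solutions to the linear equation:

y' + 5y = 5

Using integrating factor method:

General solution: y = 1 + Ce^(-5x)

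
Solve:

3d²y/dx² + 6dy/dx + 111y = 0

Characteristic equation: 3r² + 6r + 111 = 0
Divide by 3: r² + 2r + 37 = 0
Roots: r = -1 ± 6i (complex conjugates)
General solution: y = e^(-x)(C₁cos(6x) + C₂sin(6x))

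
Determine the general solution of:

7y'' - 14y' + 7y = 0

Characteristic equation: 7r² - 14r + 7 = 0
Divide by 7: r² - 2r + 1 = 0
Factored: (r - 1)² = 0
Repeated root: r = 1
General solution: y = (C₁ + C₂x)e^x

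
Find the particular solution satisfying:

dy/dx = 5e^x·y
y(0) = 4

General solution: y = Ce^(5e^x)
Applying IC y(0) = 4:
Particular solution: y = 4e^(5(e^x - 1))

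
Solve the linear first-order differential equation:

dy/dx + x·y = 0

Using integrating factor method:

General solution: y = Ce^(-x^2/2)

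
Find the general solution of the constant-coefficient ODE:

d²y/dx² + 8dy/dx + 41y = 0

Characteristic equation: r² + 8r + 41 = 0
Roots: r = -4 ± 5i (complex conjugates)
General solution: y = e^(-4x)(C₁cos(5x) + C₂sin(5x))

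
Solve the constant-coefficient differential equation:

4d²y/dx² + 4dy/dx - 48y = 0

Characteristic equation: 4r² + 4r - 48 = 0
Divide by 4: r² + r - 12 = 0
Roots: r = 3, -4 (distinct real)
General solution: y = C₁e^(3x) + C₂e^(-4x)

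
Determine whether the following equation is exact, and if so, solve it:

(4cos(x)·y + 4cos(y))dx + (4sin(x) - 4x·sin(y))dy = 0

Verify exactness: ∂M/∂y = ∂N/∂x ✓
Find F(x,y) such that ∂F/∂x = M, ∂F/∂y = N
Solution: 4sin(x)·y + 4x·cos(y) = C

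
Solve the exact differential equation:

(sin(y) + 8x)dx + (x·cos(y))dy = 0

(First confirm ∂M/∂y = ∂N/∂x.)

Verify exactness: ∂M/∂y = ∂N/∂x ✓
Find F(x,y) such that ∂F/∂x = M, ∂F/∂y = N
Solution: x·sin(y) + 4x² = C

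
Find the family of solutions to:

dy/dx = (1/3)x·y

Separating variables and integrating:
ln|y| = x^2/6 + C

General solution: y = Ce^(x^2/6)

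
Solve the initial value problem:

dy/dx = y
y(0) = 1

General solution: y = Ce^x
Applying IC y(0) = 1:
Particular solution: y = e^x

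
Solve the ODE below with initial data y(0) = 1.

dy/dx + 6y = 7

General solution: y = 7/6 + Ce^(-6x)
Applying y(0) = 1: C = 1 - 7/6 = -1/6
Particular solution: y = 7/6 - (1/6)e^(-6x)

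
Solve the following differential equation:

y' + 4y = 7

Using integrating factor method:

General solution: y = 7/4 + Ce^(-4x)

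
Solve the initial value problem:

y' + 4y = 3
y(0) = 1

General solution: y = 3/4 + Ce^(-4x)
Applying y(0) = 1: C = 1 - 3/4 = 1/4
Particular solution: y = 3/4 + (1/4)e^(-4x)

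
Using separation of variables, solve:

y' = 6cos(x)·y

Separating variables and integrating:
ln|y| = 6sin(x) + C

General solution: y = Ce^(6sin(x))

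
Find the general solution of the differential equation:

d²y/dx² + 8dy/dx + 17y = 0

Characteristic equation: r² + 8r + 17 = 0
Roots: r = -4 ± i (complex conjugates)
General solution: y = e^(-4x)(C₁cos(x) + C₂sin(x))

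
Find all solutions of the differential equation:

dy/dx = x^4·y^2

Separating variables and integrating:
-1/y = x^5/5 + C

General solution: y^-1 = (-1/5)x^5 + C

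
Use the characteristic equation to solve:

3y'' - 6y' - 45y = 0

Characteristic equation: 3r² - 6r - 45 = 0
Divide by 3: r² - 2r - 15 = 0
Roots: r = 5, -3 (distinct real)
General solution: y = C₁e^(5x) + C₂e^(-3x)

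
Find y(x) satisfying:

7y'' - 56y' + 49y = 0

Characteristic equation: 7r² - 56r + 49 = 0
Divide by 7: r² - 8r + 7 = 0
Roots: r = 7, 1 (distinct real)
General solution: y = C₁e^(7x) + C₂e^x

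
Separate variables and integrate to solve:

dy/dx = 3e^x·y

Separating variables and integrating:
ln|y| = 3e^x + C

General solution: y = Ce^(3e^x)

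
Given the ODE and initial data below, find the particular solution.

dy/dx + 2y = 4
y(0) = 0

General solution: y = 2 + Ce^(-2x)
Applying y(0) = 0: C = 0 - 2 = -2
Particular solution: y = 2 - 2e^(-2x)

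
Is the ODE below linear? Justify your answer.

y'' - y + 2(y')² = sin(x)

No. Nonlinear ((y')² term)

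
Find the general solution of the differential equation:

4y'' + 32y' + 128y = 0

Characteristic equation: 4r² + 32r + 128 = 0
Divide by 4: r² + 8r + 32 = 0
Roots: r = -4 ± 4i (complex conjugates)
General solution: y = e^(-4x)(C₁cos(4x) + C₂sin(4x))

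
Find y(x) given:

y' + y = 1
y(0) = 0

General solution: y = 1 + Ce^(-x)
Applying y(0) = 0: C = 0 - 1 = -1
Particular solution: y = 1 - e^(-x)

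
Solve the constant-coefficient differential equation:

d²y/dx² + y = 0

Characteristic equation: r² + 1 = 0
Roots: r = ±i (complex conjugates)
General solution: y = C₁cos(x) + C₂sin(x)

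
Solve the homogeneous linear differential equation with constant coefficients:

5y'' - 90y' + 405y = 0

Characteristic equation: 5r² - 90r + 405 = 0
Divide by 5: r² - 18r + 81 = 0
Factored: (r - 9)² = 0
Repeated root: r = 9
General solution: y = (C₁ + C₂x)e^(9x)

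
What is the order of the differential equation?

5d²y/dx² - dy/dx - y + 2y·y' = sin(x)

The order is 2 (highest derivative is of order 2).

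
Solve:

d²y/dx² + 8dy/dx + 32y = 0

Characteristic equation: r² + 8r + 32 = 0
Roots: r = -4 ± 4i (complex conjugates)
General solution: y = e^(-4x)(C₁cos(4x) + C₂sin(4x))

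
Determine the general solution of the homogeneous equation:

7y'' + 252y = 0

Characteristic equation: 7r² + 252 = 0
Divide by 7: r² + 36 = 0
Roots: r = ±6i (complex conjugates)
General solution: y = C₁cos(6x) + C₂sin(6x)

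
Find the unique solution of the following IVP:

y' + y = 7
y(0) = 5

General solution: y = 7 + Ce^(-x)
Applying y(0) = 5: C = 5 - 7 = -2
Particular solution: y = 7 - 2e^(-x)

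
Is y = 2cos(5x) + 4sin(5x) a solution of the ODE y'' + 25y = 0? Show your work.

Verification:
y'' = -50cos(5x) - 100sin(5x)
y'' + 25y = 0 ✓

Yes, it is a solution.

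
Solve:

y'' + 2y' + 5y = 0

Characteristic equation: r² + 2r + 5 = 0
Roots: r = -1 ± 2i (complex conjugates)
General solution: y = e^(-x)(C₁cos(2x) + C₂sin(2x))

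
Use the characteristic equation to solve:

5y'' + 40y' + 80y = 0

Characteristic equation: 5r² + 40r + 80 = 0
Divide by 5: r² + 8r + 16 = 0
Factored: (r + 4)² = 0
Repeated root: r = -4
General solution: y = (C₁ + C₂x)e^(-4x)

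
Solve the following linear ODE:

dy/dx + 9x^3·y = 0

Using integrating factor method:

General solution: y = Ce^(-9x^4/4)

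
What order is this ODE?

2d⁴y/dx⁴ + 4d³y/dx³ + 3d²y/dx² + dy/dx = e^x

The order is 4 (highest derivative is of order 4).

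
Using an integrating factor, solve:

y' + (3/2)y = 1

Using integrating factor method:

General solution: y = 2/3 + Ce^(-3x/2)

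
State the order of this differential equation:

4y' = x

The order is 1 (highest derivative is of order 1).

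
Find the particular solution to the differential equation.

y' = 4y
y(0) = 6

General solution: y = Ce^(4x)
Applying IC y(0) = 6:
Particular solution: y = 6e^(4x)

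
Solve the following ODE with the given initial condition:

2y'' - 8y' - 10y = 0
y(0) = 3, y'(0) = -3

General solution: y = C₁e^(5x) + C₂e^(-x)
Applying ICs: C₁ = 0, C₂ = 3
Particular solution: y = 3e^(-x)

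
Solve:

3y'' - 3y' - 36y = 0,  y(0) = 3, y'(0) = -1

General solution: y = C₁e^(4x) + C₂e^(-3x)
Applying ICs: C₁ = 8/7, C₂ = 13/7
Particular solution: y = (8/7)e^(4x) + (13/7)e^(-3x)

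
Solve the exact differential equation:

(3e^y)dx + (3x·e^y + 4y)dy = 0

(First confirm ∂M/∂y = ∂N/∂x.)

Verify exactness: ∂M/∂y = ∂N/∂x ✓
Find F(x,y) such that ∂F/∂x = M, ∂F/∂y = N
Solution: 3x·e^y + 2y² = C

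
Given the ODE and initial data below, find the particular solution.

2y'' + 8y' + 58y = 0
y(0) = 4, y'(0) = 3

General solution: y = e^(-2x)(C₁cos(5x) + C₂sin(5x))
Complex roots r = -2 ± 5i
Applying ICs: C₁ = 4, C₂ = 11/5
Particular solution: y = e^(-2x)(4cos(5x) + (11/5)sin(5x))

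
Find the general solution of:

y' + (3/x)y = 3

Using integrating factor method:

General solution: y = (3/4)x + Cx^(-3)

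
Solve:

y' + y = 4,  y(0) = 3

General solution: y = 4 + Ce^(-x)
Applying y(0) = 3: C = 3 - 4 = -1
Particular solution: y = 4 - e^(-x)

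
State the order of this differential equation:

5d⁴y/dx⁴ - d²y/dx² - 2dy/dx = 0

The order is 4 (highest derivative is of order 4).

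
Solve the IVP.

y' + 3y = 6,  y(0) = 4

General solution: y = 2 + Ce^(-3x)
Applying y(0) = 4: C = 4 - 2 = 2
Particular solution: y = 2 + 2e^(-3x)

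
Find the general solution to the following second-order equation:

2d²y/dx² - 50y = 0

Characteristic equation: 2r² - 50 = 0
Divide by 2: r² - 25 = 0
Roots: r = 5, -5 (distinct real)
General solution: y = C₁e^(5x) + C₂e^(-5x)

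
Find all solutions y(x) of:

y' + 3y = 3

Using integrating factor method:

General solution: y = 1 + Ce^(-3x)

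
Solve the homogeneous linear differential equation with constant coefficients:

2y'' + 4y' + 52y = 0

Characteristic equation: 2r² + 4r + 52 = 0
Divide by 2: r² + 2r + 26 = 0
Roots: r = -1 ± 5i (complex conjugates)
General solution: y = e^(-x)(C₁cos(5x) + C₂sin(5x))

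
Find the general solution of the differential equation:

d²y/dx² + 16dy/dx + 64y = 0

Characteristic equation: r² + 16r + 64 = 0
Factored: (r + 8)² = 0
Repeated root: r = -8
General solution: y = (C₁ + C₂x)e^(-8x)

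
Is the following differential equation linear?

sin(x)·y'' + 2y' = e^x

Yes. Linear (y and its derivatives appear to the first power only, no products of y terms)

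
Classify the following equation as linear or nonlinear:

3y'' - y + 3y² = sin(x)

Nonlinear (y² term)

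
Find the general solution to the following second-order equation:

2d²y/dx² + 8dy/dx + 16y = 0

Characteristic equation: 2r² + 8r + 16 = 0
Divide by 2: r² + 4r + 8 = 0
Roots: r = -2 ± 2i (complex conjugates)
General solution: y = e^(-2x)(C₁cos(2x) + C₂sin(2x))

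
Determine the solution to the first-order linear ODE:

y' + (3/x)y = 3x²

Using integrating factor method:

General solution: y = (1/2)x^3 + Cx^(-3)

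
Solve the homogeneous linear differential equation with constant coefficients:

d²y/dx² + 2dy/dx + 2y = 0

Characteristic equation: r² + 2r + 2 = 0
Roots: r = -1 ± i (complex conjugates)
General solution: y = e^(-x)(C₁cos(x) + C₂sin(x))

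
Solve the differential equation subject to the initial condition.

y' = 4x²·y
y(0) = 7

General solution: y = Ce^(4x³/3)
Applying IC y(0) = 7:
Particular solution: y = 7e^(4x³/3)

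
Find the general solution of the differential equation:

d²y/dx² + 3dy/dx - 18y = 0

Characteristic equation: r² + 3r - 18 = 0
Roots: r = 3, -6 (distinct real)
General solution: y = C₁e^(3x) + C₂e^(-6x)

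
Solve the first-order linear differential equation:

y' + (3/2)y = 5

Using integrating factor method:

General solution: y = 10/3 + Ce^(-3x/2)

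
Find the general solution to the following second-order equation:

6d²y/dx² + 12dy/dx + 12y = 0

Characteristic equation: 6r² + 12r + 12 = 0
Divide by 6: r² + 2r + 2 = 0
Roots: r = -1 ± i (complex conjugates)
General solution: y = e^(-x)(C₁cos(x) + C₂sin(x))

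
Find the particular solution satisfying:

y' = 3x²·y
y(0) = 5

General solution: y = Ce^(x³)
Applying IC y(0) = 5:
Particular solution: y = 5e^(x³)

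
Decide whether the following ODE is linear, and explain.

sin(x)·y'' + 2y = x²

Linear (y and its derivatives appear to the first power only, no products of y terms)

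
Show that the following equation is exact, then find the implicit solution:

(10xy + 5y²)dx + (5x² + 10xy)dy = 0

Verify exactness: ∂M/∂y = ∂N/∂x ✓
Find F(x,y) such that ∂F/∂x = M, ∂F/∂y = N
Solution: 5x²y + 5xy² = C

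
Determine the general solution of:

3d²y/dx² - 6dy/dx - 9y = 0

Characteristic equation: 3r² - 6r - 9 = 0
Divide by 3: r² - 2r - 3 = 0
Roots: r = 3, -1 (distinct real)
General solution: y = C₁e^(3x) + C₂e^(-x)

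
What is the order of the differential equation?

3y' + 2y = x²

The order is 1 (highest derivative is of order 1).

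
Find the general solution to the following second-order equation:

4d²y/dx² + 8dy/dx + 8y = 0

Characteristic equation: 4r² + 8r + 8 = 0
Divide by 4: r² + 2r + 2 = 0
Roots: r = -1 ± i (complex conjugates)
General solution: y = e^(-x)(C₁cos(x) + C₂sin(x))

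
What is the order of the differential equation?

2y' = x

The order is 1 (highest derivative is of order 1).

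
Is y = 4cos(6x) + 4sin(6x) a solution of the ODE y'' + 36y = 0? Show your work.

Verification:
y'' = -144cos(6x) - 144sin(6x)
y'' + 36y = 0 ✓

Yes, it is a solution.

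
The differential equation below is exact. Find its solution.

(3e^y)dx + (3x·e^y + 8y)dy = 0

Verify exactness: ∂M/∂y = ∂N/∂x ✓
Find F(x,y) such that ∂F/∂x = M, ∂F/∂y = N
Solution: 3x·e^y + 4y² = C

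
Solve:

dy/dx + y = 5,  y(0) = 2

General solution: y = 5 + Ce^(-x)
Applying y(0) = 2: C = 2 - 5 = -3
Particular solution: y = 5 - 3e^(-x)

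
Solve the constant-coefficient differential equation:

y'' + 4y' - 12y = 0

Characteristic equation: r² + 4r - 12 = 0
Roots: r = 2, -6 (distinct real)
General solution: y = C₁e^(2x) + C₂e^(-6x)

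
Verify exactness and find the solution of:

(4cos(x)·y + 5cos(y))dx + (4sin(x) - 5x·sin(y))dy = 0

Verify exactness: ∂M/∂y = ∂N/∂x ✓
Find F(x,y) such that ∂F/∂x = M, ∂F/∂y = N
Solution: 4sin(x)·y + 5x·cos(y) = C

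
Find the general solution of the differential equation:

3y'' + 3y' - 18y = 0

Characteristic equation: 3r² + 3r - 18 = 0
Divide by 3: r² + r - 6 = 0
Roots: r = 2, -3 (distinct real)
General solution: y = C₁e^(2x) + C₂e^(-3x)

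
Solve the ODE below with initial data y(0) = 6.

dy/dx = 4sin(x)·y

General solution: y = Ce^(-4cos(x))
Applying IC y(0) = 6:
Particular solution: y = 6e^(4(1-cos(x)))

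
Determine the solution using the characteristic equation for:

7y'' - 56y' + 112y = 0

Characteristic equation: 7r² - 56r + 112 = 0
Divide by 7: r² - 8r + 16 = 0
Factored: (r - 4)² = 0
Repeated root: r = 4
General solution: y = (C₁ + C₂x)e^(4x)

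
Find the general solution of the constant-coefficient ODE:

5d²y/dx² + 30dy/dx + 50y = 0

Characteristic equation: 5r² + 30r + 50 = 0
Divide by 5: r² + 6r + 10 = 0
Roots: r = -3 ± i (complex conjugates)
General solution: y = e^(-3x)(C₁cos(x) + C₂sin(x))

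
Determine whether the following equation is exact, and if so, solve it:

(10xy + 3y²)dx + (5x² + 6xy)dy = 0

Verify exactness: ∂M/∂y = ∂N/∂x ✓
Find F(x,y) such that ∂F/∂x = M, ∂F/∂y = N
Solution: 5x²y + 3xy² = C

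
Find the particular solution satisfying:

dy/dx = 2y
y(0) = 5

General solution: y = Ce^(2x)
Applying IC y(0) = 5:
Particular solution: y = 5e^(2x)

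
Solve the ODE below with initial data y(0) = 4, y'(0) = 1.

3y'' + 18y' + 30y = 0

General solution: y = e^(-3x)(C₁cos(x) + C₂sin(x))
Complex roots r = -3 ± i
Applying ICs: C₁ = 4, C₂ = 13
Particular solution: y = e^(-3x)(4cos(x) + 13sin(x))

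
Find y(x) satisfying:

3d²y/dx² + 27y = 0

Characteristic equation: 3r² + 27 = 0
Divide by 3: r² + 9 = 0
Roots: r = ±3i (complex conjugates)
General solution: y = C₁cos(3x) + C₂sin(3x)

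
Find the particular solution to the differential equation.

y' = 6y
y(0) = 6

General solution: y = Ce^(6x)
Applying IC y(0) = 6:
Particular solution: y = 6e^(6x)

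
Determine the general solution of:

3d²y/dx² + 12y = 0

Characteristic equation: 3r² + 12 = 0
Divide by 3: r² + 4 = 0
Roots: r = ±2i (complex conjugates)
General solution: y = C₁cos(2x) + C₂sin(2x)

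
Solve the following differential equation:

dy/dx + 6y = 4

Using integrating factor method:

General solution: y = 2/3 + Ce^(-6x)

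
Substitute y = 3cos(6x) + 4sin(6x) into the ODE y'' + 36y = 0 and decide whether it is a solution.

Verification:
y'' = -108cos(6x) - 144sin(6x)
y'' + 36y = 0 ✓

Yes, it is a solution.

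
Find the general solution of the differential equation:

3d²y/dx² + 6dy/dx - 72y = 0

Characteristic equation: 3r² + 6r - 72 = 0
Divide by 3: r² + 2r - 24 = 0
Roots: r = 4, -6 (distinct real)
General solution: y = C₁e^(4x) + C₂e^(-6x)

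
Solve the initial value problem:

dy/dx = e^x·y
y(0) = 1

General solution: y = Ce^(e^x)
Applying IC y(0) = 1:
Particular solution: y = e^(e^x - 1)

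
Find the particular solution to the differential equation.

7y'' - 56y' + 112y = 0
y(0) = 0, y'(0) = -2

General solution: y = (C₁ + C₂x)e^(4x)
Repeated root r = 4
Applying ICs: C₁ = 0, C₂ = -2
Particular solution: y = -2xe^(4x)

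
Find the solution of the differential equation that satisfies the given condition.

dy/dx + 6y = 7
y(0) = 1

General solution: y = 7/6 + Ce^(-6x)
Applying y(0) = 1: C = 1 - 7/6 = -1/6
Particular solution: y = 7/6 - (1/6)e^(-6x)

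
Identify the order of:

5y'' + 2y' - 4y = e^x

The order is 2 (highest derivative is of order 2).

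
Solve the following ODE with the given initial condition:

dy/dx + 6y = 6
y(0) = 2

General solution: y = 1 + Ce^(-6x)
Applying y(0) = 2: C = 2 - 1 = 1
Particular solution: y = 1 + e^(-6x)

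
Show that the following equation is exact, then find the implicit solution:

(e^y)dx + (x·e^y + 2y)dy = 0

Verify exactness: ∂M/∂y = ∂N/∂x ✓
Find F(x,y) such that ∂F/∂x = M, ∂F/∂y = N
Solution: x·e^y + y² = C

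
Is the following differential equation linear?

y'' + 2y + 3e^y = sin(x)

No. Nonlinear (e^y is nonlinear in y)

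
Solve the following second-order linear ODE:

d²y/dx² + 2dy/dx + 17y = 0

Characteristic equation: r² + 2r + 17 = 0
Roots: r = -1 ± 4i (complex conjugates)
General solution: y = e^(-x)(C₁cos(4x) + C₂sin(4x))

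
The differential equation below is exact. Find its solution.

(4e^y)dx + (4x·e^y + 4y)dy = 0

Verify exactness: ∂M/∂y = ∂N/∂x ✓
Find F(x,y) such that ∂F/∂x = M, ∂F/∂y = N
Solution: 4x·e^y + 2y² = C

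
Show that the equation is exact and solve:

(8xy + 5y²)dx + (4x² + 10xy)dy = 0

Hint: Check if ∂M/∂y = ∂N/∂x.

Verify exactness: ∂M/∂y = ∂N/∂x ✓
Find F(x,y) such that ∂F/∂x = M, ∂F/∂y = N
Solution: 4x²y + 5xy² = C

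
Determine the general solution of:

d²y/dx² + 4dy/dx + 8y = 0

Characteristic equation: r² + 4r + 8 = 0
Roots: r = -2 ± 2i (complex conjugates)
General solution: y = e^(-2x)(C₁cos(2x) + C₂sin(2x))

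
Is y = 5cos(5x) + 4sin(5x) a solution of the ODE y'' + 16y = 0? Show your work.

Verification:
y'' = -125cos(5x) - 100sin(5x)
y'' + 16y ≠ 0 (frequency mismatch: got 25 instead of 16)

No, it is not a solution.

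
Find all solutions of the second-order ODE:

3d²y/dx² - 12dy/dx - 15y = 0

Characteristic equation: 3r² - 12r - 15 = 0
Divide by 3: r² - 4r - 5 = 0
Roots: r = 5, -1 (distinct real)
General solution: y = C₁e^(5x) + C₂e^(-x)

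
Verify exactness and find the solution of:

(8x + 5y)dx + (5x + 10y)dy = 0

Verify exactness: ∂M/∂y = ∂N/∂x ✓
Find F(x,y) such that ∂F/∂x = M, ∂F/∂y = N
Solution: 4x² + 5xy + 5y² = C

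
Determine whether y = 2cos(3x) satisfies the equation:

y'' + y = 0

Verification:
y'' = -18cos(3x)
y'' + y ≠ 0 (frequency mismatch: got 9 instead of 1)

No, it is not a solution.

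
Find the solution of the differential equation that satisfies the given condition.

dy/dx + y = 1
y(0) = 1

General solution: y = 1 + Ce^(-x)
Applying y(0) = 1: C = 1 - 1 = 0
Particular solution: y = 1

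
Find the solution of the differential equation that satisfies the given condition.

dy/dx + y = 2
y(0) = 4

General solution: y = 2 + Ce^(-x)
Applying y(0) = 4: C = 4 - 2 = 2
Particular solution: y = 2 + 2e^(-x)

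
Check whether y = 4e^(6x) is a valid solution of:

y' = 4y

Verification:
y = 4e^(6x)
y' = 24e^(6x)
But 4y = 16e^(6x)
y' ≠ 4y — the derivative does not match

No, it is not a solution.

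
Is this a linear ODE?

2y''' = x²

Yes. Linear (y and its derivatives appear to the first power only, no products of y terms)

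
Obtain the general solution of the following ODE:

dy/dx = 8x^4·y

Separating variables and integrating:
ln|y| = 8x^5/5 + C

General solution: y = Ce^(8x^5/5)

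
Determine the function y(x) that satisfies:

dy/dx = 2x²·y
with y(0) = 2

General solution: y = Ce^(2x³/3)
Applying IC y(0) = 2:
Particular solution: y = 2e^(2x³/3)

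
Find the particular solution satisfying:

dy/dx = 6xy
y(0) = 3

General solution: y = Ce^(3x²)
Applying IC y(0) = 3:
Particular solution: y = 3e^(3x²)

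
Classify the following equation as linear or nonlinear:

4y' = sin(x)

Linear (y and its derivatives appear to the first power only, no products of y terms)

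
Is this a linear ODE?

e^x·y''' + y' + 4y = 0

Yes. Linear (y and its derivatives appear to the first power only, no products of y terms)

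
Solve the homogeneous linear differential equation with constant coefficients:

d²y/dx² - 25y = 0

Characteristic equation: r² - 25 = 0
Roots: r = 5, -5 (distinct real)
General solution: y = C₁e^(5x) + C₂e^(-5x)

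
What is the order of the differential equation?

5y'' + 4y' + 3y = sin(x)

The order is 2 (highest derivative is of order 2).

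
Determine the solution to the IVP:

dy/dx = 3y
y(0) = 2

General solution: y = Ce^(3x)
Applying IC y(0) = 2:
Particular solution: y = 2e^(3x)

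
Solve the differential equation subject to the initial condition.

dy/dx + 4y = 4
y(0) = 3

General solution: y = 1 + Ce^(-4x)
Applying y(0) = 3: C = 3 - 1 = 2
Particular solution: y = 1 + 2e^(-4x)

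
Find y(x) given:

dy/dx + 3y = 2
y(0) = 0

General solution: y = 2/3 + Ce^(-3x)
Applying y(0) = 0: C = 0 - 2/3 = -2/3
Particular solution: y = 2/3 - (2/3)e^(-3x)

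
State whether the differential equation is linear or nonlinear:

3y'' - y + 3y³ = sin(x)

Nonlinear (y³ term)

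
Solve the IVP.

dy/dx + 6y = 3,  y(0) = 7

General solution: y = 1/2 + Ce^(-6x)
Applying y(0) = 7: C = 7 - 1/2 = 13/2
Particular solution: y = 1/2 + (13/2)e^(-6x)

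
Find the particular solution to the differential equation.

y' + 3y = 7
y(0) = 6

General solution: y = 7/3 + Ce^(-3x)
Applying y(0) = 6: C = 6 - 7/3 = 11/3
Particular solution: y = 7/3 + (11/3)e^(-3x)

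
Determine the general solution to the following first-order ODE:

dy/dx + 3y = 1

Using integrating factor method:

General solution: y = 1/3 + Ce^(-3x)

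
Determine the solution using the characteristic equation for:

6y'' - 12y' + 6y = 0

Characteristic equation: 6r² - 12r + 6 = 0
Divide by 6: r² - 2r + 1 = 0
Factored: (r - 1)² = 0
Repeated root: r = 1
General solution: y = (C₁ + C₂x)e^x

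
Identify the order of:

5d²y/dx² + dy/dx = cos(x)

The order is 2 (highest derivative is of order 2).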